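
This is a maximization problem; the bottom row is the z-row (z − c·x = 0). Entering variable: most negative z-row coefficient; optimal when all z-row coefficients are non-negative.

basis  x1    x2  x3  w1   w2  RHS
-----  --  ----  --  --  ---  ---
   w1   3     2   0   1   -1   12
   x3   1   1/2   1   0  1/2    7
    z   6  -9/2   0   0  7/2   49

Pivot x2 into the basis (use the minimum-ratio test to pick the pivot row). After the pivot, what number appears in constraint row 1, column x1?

Ratio test on column x2 — row 1: 12/2 = 6; row 2: 7/(1/2) = 14. Minimum is 6 at row 1 (w1 leaves); pivot element 2.
Divide row 1 by 2; eliminate column x2 from the other rows.
In the new row 1, the x1 entry is the old entry divided by the pivot: 3/2 = 3/2.

3/2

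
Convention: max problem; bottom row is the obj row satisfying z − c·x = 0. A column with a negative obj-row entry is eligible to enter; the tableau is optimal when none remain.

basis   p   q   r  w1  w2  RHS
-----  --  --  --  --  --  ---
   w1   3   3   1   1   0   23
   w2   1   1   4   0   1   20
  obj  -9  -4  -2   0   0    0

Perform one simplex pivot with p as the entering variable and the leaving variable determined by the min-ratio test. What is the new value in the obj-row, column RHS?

Ratio test on column p — row 1: 23/3 = 23/3; row 2: 20/1 = 20. Minimum is 23/3 at row 1 (w1 leaves); pivot element 3.
Divide row 1 by 3; eliminate column p from the other rows.
obj-row update in column RHS: 0 − (-9)·(23/3) = 69.

69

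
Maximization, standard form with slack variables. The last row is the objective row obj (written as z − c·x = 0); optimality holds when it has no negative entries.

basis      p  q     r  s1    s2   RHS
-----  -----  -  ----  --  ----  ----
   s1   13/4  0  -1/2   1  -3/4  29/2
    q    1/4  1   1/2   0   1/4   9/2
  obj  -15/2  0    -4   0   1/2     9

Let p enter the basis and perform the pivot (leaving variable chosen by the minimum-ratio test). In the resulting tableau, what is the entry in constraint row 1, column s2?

Ratio test on column p — row 1: (29/2)/(13/4) = 58/13; row 2: (9/2)/(1/4) = 18. Minimum is 58/13 at row 1 (s1 leaves); pivot element 13/4.
Divide row 1 by 13/4; eliminate column p from the other rows.
In the new row 1, the s2 entry is the old entry divided by the pivot: (-3/4)/(13/4) = -3/13.

-3/13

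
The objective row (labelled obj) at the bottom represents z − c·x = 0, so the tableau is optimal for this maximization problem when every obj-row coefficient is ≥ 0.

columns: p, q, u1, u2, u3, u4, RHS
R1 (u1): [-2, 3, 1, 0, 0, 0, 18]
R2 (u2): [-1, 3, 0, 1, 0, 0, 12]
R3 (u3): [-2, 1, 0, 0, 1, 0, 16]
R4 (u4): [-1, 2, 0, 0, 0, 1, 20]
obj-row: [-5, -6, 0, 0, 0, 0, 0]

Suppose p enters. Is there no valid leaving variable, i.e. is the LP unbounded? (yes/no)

yes

Every constraint-row entry in column p is ≤ 0, so increasing p is unbounded.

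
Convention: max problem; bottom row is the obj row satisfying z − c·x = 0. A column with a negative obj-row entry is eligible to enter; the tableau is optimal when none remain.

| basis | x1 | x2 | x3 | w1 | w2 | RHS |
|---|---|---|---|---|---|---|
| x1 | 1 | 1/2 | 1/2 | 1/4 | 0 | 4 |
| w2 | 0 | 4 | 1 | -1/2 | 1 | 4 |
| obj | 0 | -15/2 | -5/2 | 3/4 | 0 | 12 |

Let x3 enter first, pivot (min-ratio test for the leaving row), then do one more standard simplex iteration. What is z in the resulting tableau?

24

Ratio test on column x3 — row 1: 4/(1/2) = 8; row 2: 4/1 = 4. Minimum is 4 at row 2 (w2 leaves); pivot element 1.
Pivot on row 2; the obj-row RHS becomes 12 − (-5/2)·4 = 22.
Next entering variable (most negative obj-row entry -1/2): w1.
Ratio test on column w1 — row 1: 2/(1/2) = 4; row 2: entry -1/2 ≤ 0. Minimum is 4 at row 1 (x1 leaves); pivot element 1/2.
After the second pivot the obj-row RHS is 22 − (-1/2)·4 = 24.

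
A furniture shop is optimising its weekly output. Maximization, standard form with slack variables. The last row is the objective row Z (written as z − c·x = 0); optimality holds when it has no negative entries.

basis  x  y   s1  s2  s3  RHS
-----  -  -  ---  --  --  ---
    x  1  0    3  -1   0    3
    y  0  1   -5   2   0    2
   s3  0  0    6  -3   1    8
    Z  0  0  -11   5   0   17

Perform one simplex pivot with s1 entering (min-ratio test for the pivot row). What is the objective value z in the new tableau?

Ratio test on column s1 — row 1: 3/3 = 1; row 2: entry -5 ≤ 0; row 3: 8/6 = 4/3. Minimum is 1 at row 1 (x leaves); pivot element 3.
Pivot on row 1; the Z-row RHS becomes 17 − (-11)·1 = 28.

28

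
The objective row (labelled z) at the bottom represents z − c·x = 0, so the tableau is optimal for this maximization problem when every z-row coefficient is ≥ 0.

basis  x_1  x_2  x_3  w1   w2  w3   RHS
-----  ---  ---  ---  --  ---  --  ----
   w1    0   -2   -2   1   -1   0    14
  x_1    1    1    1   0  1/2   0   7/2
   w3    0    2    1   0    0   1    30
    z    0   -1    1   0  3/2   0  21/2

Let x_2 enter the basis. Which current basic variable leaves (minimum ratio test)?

Column x_2 entries and ratios — w1: -2 ≤ 0, skip; x_1: (7/2)/1 = 7/2; w3: 30/2 = 15.
Smallest ratio is 7/2 in the row of x_1, so x_1 leaves.

x_1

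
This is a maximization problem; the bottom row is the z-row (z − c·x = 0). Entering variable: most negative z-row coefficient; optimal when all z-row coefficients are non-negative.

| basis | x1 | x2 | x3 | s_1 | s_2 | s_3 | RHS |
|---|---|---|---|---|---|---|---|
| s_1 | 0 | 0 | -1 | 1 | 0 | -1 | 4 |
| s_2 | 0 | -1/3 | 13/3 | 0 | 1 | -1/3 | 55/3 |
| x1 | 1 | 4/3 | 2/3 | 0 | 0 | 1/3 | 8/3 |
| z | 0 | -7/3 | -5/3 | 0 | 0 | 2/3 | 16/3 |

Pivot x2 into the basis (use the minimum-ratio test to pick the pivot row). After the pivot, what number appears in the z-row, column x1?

Ratio test on column x2 — row 1: entry 0 ≤ 0; row 2: entry -1/3 ≤ 0; row 3: (8/3)/(4/3) = 2. Minimum is 2 at row 3 (x1 leaves); pivot element 4/3.
Divide row 3 by 4/3; eliminate column x2 from the other rows.
z-row update in column x1: 0 − (-7/3)·(3/4) = 7/4.

7/4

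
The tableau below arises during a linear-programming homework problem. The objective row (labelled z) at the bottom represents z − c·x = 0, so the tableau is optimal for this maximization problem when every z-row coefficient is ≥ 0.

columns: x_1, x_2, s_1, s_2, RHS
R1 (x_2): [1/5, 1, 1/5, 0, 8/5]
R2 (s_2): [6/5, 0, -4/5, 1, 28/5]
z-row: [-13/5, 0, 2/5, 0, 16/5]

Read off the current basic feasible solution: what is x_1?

0

x_1 is not in the basis, so in the current basic feasible solution x_1 = 0.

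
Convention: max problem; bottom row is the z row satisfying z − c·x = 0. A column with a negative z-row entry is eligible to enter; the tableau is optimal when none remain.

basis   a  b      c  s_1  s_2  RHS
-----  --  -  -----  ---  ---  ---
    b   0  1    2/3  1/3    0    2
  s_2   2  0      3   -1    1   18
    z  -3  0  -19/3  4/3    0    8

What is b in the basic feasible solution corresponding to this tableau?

2

b is basic (row 1); its value is the RHS of that row, 2.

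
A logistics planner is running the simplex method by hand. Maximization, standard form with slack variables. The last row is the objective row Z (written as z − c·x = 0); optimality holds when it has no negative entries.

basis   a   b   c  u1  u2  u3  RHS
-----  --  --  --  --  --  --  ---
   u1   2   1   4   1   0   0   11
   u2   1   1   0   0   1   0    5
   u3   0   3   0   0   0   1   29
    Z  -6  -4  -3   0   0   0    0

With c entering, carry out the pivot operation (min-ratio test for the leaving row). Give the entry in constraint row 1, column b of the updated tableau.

1/4

Ratio test on column c — row 1: 11/4 = 11/4; row 2: entry 0 ≤ 0; row 3: entry 0 ≤ 0. Minimum is 11/4 at row 1 (u1 leaves); pivot element 4.
Divide row 1 by 4; eliminate column c from the other rows.
In the new row 1, the b entry is the old entry divided by the pivot: 1/4 = 1/4.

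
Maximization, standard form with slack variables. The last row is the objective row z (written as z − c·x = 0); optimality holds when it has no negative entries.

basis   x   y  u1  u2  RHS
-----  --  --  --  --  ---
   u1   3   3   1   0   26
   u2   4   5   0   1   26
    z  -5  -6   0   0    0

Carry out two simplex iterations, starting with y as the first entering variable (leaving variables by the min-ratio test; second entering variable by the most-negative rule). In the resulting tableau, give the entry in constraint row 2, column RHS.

13/2

Ratio test on column y — row 1: 26/3 = 26/3; row 2: 26/5 = 26/5. Minimum is 26/5 at row 2 (u2 leaves); pivot element 5.
Divide row 2 by 5; eliminate column y from the other rows.
Second iteration: most negative z-row entry is -1/5 in column x, so x enters.
Ratio test on column x — row 1: (52/5)/(3/5) = 52/3; row 2: (26/5)/(4/5) = 13/2. Minimum is 13/2 at row 2 (y leaves); pivot element 4/5.
Divide row 2 by 4/5; eliminate column x from the other rows.
After both pivots, the entry at constraint row 2, column RHS is 13/2.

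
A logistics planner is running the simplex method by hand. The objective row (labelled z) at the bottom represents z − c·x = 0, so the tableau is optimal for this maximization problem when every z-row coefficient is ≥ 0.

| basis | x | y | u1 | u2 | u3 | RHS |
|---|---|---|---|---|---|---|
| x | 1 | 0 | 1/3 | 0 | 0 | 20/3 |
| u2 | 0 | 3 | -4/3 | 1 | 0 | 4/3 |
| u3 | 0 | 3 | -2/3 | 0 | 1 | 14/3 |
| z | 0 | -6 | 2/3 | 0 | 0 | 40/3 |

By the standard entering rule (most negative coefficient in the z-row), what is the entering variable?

Negative z-row entries: y: -6.
The most negative is -6 in column y, so y enters.

y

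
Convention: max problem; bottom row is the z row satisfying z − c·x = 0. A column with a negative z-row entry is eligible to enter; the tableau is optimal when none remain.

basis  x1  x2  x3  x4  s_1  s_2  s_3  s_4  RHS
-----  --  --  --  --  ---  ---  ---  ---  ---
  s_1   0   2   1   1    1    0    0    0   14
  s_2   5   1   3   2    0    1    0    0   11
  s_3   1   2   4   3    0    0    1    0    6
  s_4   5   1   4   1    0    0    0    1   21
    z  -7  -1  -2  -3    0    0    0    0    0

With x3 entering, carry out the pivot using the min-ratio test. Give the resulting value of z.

3

Ratio test on column x3 — row 1: 14/1 = 14; row 2: 11/3 = 11/3; row 3: 6/4 = 3/2; row 4: 21/4 = 21/4. Minimum is 3/2 at row 3 (s_3 leaves); pivot element 4.
Pivot on row 3; the z-row RHS becomes 0 − (-2)·(3/2) = 3.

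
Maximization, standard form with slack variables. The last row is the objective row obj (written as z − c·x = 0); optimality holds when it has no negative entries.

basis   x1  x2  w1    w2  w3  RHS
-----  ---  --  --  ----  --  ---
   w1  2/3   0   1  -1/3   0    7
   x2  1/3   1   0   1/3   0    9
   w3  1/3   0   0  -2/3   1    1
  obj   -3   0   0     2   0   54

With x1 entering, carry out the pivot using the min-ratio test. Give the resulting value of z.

63

Ratio test on column x1 — row 1: 7/(2/3) = 21/2; row 2: 9/(1/3) = 27; row 3: 1/(1/3) = 3. Minimum is 3 at row 3 (w3 leaves); pivot element 1/3.
Pivot on row 3; the obj-row RHS becomes 54 − (-3)·3 = 63.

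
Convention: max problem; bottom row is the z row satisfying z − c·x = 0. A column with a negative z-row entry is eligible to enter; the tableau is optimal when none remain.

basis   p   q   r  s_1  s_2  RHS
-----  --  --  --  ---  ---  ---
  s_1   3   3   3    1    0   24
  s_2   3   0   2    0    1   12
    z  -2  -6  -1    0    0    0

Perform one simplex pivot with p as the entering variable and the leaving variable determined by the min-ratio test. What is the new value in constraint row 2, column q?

Ratio test on column p — row 1: 24/3 = 8; row 2: 12/3 = 4. Minimum is 4 at row 2 (s_2 leaves); pivot element 3.
Divide row 2 by 3; eliminate column p from the other rows.
In the new row 2, the q entry is the old entry divided by the pivot: 0/3 = 0.

0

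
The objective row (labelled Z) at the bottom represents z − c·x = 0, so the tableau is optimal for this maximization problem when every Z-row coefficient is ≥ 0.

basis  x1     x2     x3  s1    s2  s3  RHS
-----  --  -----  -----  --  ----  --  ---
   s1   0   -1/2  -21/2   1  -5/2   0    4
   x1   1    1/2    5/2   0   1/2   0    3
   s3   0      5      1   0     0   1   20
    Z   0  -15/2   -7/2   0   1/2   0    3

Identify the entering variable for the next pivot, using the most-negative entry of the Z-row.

x2

Negative Z-row entries: x2: -15/2, x3: -7/2.
The most negative is -15/2 in column x2, so x2 enters.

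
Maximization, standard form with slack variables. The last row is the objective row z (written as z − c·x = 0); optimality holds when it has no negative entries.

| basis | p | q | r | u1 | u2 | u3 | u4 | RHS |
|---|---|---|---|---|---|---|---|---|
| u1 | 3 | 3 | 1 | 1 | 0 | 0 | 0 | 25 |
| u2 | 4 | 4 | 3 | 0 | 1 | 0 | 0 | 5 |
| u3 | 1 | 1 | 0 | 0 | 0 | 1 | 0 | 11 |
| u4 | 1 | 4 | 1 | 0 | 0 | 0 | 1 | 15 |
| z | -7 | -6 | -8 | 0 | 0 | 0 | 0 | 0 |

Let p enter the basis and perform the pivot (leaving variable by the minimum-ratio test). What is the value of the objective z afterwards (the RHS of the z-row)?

35/4

Ratio test on column p — row 1: 25/3 = 25/3; row 2: 5/4 = 5/4; row 3: 11/1 = 11; row 4: 15/1 = 15. Minimum is 5/4 at row 2 (u2 leaves); pivot element 4.
Pivot on row 2; the z-row RHS becomes 0 − (-7)·(5/4) = 35/4.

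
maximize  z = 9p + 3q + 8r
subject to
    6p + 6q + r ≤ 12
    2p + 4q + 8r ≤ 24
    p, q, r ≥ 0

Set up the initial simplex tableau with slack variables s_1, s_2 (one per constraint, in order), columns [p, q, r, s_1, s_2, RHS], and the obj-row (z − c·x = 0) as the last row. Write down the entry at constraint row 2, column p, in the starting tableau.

2

Constraint 2 has coefficient 2 on p.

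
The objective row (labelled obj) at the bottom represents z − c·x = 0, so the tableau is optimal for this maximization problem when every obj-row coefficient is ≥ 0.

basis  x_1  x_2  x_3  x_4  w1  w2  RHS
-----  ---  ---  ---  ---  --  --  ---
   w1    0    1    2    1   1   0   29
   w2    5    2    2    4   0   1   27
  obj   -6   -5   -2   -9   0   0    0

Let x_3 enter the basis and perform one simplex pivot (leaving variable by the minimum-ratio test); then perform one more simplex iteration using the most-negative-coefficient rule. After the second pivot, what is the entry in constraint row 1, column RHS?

Ratio test on column x_3 — row 1: 29/2 = 29/2; row 2: 27/2 = 27/2. Minimum is 27/2 at row 2 (w2 leaves); pivot element 2.
Divide row 2 by 2; eliminate column x_3 from the other rows.
Second iteration: most negative obj-row entry is -5 in column x_4, so x_4 enters.
Ratio test on column x_4 — row 1: entry -3 ≤ 0; row 2: (27/2)/2 = 27/4. Minimum is 27/4 at row 2 (x_3 leaves); pivot element 2.
Divide row 2 by 2; eliminate column x_4 from the other rows.
After both pivots, the entry at constraint row 1, column RHS is 89/4.

89/4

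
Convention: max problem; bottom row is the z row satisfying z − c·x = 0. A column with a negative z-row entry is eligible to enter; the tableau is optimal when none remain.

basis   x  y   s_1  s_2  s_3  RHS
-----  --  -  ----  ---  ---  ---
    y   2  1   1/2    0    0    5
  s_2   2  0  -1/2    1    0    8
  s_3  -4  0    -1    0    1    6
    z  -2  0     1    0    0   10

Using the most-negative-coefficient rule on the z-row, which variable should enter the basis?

Negative z-row entries: x: -2.
The most negative is -2 in column x, so x enters.

x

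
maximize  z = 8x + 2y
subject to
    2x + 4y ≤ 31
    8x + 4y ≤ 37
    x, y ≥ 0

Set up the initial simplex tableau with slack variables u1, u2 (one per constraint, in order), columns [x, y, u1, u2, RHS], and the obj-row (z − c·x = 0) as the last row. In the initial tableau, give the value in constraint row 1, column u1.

Slack u1 belongs to constraint 1; its column is the unit vector e_1, so the entry in row 1 is 1.

1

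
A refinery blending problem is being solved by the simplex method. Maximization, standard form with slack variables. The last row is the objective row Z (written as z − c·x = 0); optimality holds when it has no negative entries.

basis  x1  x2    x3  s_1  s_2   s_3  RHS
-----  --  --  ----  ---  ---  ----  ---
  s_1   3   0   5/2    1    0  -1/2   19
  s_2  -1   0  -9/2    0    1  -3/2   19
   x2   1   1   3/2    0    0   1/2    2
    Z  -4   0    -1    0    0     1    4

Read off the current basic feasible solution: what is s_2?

s_2 is basic (row 2); its value is the RHS of that row, 19.

19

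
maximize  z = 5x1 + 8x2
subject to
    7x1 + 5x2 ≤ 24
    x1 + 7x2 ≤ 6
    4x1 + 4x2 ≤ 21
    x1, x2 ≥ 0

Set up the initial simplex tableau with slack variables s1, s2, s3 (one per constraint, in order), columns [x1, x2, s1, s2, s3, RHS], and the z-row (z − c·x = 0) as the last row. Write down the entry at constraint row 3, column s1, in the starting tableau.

0

Slack s1 belongs to constraint 1; its column is the unit vector e_1, so the entry in row 3 is 0.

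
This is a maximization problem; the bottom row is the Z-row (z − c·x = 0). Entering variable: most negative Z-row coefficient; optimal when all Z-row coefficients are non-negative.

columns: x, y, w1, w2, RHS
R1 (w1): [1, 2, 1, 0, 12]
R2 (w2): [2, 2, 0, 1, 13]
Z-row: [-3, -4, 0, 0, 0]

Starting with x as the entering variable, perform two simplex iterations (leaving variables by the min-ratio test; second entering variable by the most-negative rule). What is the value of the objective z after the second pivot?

Ratio test on column x — row 1: 12/1 = 12; row 2: 13/2 = 13/2. Minimum is 13/2 at row 2 (w2 leaves); pivot element 2.
Pivot on row 2; the Z-row RHS becomes 0 − (-3)·(13/2) = 39/2.
Next entering variable (most negative Z-row entry -1): y.
Ratio test on column y — row 1: (11/2)/1 = 11/2; row 2: (13/2)/1 = 13/2. Minimum is 11/2 at row 1 (w1 leaves); pivot element 1.
After the second pivot the Z-row RHS is 39/2 − (-1)·(11/2) = 25.

25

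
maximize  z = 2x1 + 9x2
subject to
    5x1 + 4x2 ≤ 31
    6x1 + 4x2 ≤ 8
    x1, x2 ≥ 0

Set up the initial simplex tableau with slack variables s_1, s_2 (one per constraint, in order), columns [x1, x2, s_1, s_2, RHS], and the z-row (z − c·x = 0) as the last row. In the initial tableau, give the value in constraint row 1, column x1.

5

Constraint 1 has coefficient 5 on x1.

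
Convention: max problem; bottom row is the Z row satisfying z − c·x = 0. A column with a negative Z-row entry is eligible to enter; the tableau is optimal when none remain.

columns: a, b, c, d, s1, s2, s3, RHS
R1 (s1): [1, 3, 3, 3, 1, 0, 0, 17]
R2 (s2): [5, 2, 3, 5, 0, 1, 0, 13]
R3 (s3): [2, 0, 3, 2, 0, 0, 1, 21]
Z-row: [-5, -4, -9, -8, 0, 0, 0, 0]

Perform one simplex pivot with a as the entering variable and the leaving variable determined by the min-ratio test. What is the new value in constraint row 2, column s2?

Ratio test on column a — row 1: 17/1 = 17; row 2: 13/5 = 13/5; row 3: 21/2 = 21/2. Minimum is 13/5 at row 2 (s2 leaves); pivot element 5.
Divide row 2 by 5; eliminate column a from the other rows.
In the new row 2, the s2 entry is the old entry divided by the pivot: 1/5 = 1/5.

1/5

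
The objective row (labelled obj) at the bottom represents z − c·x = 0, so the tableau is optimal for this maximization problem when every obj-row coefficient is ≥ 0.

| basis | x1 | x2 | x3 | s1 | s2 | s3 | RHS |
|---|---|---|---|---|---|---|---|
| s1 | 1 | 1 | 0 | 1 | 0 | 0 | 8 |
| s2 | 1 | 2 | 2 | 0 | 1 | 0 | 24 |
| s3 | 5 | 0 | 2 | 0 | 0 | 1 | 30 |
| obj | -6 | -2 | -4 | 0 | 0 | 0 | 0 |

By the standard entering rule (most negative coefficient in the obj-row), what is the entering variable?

x1

Negative obj-row entries: x1: -6, x2: -2, x3: -4.
The most negative is -6 in column x1, so x1 enters.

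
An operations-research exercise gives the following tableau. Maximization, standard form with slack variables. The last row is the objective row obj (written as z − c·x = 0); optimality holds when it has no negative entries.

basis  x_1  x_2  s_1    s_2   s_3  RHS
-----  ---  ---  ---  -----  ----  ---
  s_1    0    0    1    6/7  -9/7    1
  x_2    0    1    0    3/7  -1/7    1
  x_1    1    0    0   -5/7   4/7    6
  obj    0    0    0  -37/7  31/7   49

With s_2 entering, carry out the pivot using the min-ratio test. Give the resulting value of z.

331/6

Ratio test on column s_2 — row 1: 1/(6/7) = 7/6; row 2: 1/(3/7) = 7/3; row 3: entry -5/7 ≤ 0. Minimum is 7/6 at row 1 (s_1 leaves); pivot element 6/7.
Pivot on row 1; the obj-row RHS becomes 49 − (-37/7)·(7/6) = 331/6.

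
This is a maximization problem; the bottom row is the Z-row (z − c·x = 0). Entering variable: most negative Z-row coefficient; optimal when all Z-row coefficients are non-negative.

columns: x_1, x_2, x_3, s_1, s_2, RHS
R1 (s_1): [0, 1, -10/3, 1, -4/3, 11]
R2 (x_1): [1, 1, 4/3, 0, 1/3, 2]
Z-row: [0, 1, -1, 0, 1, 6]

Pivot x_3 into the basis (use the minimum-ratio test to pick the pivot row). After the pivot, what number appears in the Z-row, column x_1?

Ratio test on column x_3 — row 1: entry -10/3 ≤ 0; row 2: 2/(4/3) = 3/2. Minimum is 3/2 at row 2 (x_1 leaves); pivot element 4/3.
Divide row 2 by 4/3; eliminate column x_3 from the other rows.
Z-row update in column x_1: 0 − (-1)·(3/4) = 3/4.

3/4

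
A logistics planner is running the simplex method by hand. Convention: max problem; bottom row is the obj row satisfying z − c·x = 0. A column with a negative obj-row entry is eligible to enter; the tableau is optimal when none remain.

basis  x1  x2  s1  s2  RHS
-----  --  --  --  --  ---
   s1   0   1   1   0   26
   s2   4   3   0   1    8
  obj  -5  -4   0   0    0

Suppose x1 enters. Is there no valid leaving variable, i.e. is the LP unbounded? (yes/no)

no

Column x1 has positive entries in row(s) 2, so the ratio test bounds it — not unbounded.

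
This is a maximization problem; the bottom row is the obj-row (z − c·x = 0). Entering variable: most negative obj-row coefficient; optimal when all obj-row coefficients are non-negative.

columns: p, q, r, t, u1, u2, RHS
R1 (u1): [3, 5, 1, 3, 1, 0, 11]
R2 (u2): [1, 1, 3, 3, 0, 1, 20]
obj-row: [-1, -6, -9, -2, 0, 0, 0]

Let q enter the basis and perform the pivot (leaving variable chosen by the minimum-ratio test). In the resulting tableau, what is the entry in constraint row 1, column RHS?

Ratio test on column q — row 1: 11/5 = 11/5; row 2: 20/1 = 20. Minimum is 11/5 at row 1 (u1 leaves); pivot element 5.
Divide row 1 by 5; eliminate column q from the other rows.
In the new row 1, the RHS entry is the old entry divided by the pivot: 11/5 = 11/5.

11/5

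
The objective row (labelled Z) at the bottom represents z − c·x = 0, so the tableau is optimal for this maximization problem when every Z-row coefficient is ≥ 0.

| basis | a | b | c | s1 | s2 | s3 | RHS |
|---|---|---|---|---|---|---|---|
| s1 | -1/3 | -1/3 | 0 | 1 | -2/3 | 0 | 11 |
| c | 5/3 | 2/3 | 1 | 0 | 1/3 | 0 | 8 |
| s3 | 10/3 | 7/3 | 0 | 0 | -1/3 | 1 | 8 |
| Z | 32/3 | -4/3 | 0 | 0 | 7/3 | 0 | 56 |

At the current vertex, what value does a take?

0

a is not in the basis, so in the current basic feasible solution a = 0.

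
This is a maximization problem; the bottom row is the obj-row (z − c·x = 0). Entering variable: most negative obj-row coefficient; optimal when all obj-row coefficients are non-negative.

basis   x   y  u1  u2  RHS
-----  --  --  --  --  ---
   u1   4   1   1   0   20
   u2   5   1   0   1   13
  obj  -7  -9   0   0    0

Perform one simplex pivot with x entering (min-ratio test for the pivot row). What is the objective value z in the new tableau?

91/5

Ratio test on column x — row 1: 20/4 = 5; row 2: 13/5 = 13/5. Minimum is 13/5 at row 2 (u2 leaves); pivot element 5.
Pivot on row 2; the obj-row RHS becomes 0 − (-7)·(13/5) = 91/5.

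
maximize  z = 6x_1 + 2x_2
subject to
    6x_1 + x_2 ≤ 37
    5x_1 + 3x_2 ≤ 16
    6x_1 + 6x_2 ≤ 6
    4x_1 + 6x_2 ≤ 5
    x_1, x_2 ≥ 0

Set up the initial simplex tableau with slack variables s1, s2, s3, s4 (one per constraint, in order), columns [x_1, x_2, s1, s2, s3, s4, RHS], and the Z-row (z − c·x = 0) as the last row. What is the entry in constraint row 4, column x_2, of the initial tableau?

6

Constraint 4 has coefficient 6 on x_2.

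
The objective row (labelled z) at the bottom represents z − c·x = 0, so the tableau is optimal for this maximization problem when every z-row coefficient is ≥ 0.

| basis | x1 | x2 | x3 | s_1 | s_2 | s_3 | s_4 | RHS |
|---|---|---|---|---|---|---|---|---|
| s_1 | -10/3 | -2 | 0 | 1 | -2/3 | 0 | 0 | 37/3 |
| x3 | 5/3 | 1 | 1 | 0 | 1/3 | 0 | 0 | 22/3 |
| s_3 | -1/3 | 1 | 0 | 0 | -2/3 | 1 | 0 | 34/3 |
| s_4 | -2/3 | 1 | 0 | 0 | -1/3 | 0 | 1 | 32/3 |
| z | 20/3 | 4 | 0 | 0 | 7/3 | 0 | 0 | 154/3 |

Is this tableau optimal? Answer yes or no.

yes

Every z-row coefficient is ≥ 0, so the tableau is optimal.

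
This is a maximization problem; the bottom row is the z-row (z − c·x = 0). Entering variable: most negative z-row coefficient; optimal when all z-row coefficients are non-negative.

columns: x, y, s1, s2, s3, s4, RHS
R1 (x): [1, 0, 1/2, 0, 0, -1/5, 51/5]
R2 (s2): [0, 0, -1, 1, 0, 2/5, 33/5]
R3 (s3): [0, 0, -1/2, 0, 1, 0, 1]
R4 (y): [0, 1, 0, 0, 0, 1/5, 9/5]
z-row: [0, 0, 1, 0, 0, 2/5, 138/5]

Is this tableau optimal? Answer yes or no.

yes

Every z-row coefficient is ≥ 0, so the tableau is optimal.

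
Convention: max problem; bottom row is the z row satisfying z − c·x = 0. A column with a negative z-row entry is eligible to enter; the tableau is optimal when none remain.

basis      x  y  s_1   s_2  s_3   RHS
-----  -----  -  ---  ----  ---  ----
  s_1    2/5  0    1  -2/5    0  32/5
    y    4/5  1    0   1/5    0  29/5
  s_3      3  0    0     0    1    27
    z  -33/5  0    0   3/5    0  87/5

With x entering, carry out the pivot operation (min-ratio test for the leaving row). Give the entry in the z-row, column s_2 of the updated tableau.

Ratio test on column x — row 1: (32/5)/(2/5) = 16; row 2: (29/5)/(4/5) = 29/4; row 3: 27/3 = 9. Minimum is 29/4 at row 2 (y leaves); pivot element 4/5.
Divide row 2 by 4/5; eliminate column x from the other rows.
z-row update in column s_2: 3/5 − (-33/5)·(1/4) = 9/4.

9/4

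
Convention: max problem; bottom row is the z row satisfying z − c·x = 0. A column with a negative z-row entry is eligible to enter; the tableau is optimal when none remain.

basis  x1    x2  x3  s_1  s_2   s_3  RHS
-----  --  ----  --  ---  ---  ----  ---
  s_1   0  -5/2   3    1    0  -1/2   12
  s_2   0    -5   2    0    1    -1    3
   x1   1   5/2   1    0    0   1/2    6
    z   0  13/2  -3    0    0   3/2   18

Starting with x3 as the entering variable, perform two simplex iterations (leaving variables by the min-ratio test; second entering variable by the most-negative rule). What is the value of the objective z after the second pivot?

117/5

Ratio test on column x3 — row 1: 12/3 = 4; row 2: 3/2 = 3/2; row 3: 6/1 = 6. Minimum is 3/2 at row 2 (s_2 leaves); pivot element 2.
Pivot on row 2; the z-row RHS becomes 18 − (-3)·(3/2) = 45/2.
Next entering variable (most negative z-row entry -1): x2.
Ratio test on column x2 — row 1: (15/2)/5 = 3/2; row 2: entry -5/2 ≤ 0; row 3: (9/2)/5 = 9/10. Minimum is 9/10 at row 3 (x1 leaves); pivot element 5.
After the second pivot the z-row RHS is 45/2 − (-1)·(9/10) = 117/5.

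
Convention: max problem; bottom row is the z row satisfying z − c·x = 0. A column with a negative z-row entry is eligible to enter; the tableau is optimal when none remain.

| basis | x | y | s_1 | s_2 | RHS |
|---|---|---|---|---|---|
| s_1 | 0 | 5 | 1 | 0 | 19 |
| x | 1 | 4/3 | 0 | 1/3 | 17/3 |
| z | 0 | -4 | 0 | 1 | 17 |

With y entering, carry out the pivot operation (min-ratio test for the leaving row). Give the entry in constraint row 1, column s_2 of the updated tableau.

0

Ratio test on column y — row 1: 19/5 = 19/5; row 2: (17/3)/(4/3) = 17/4. Minimum is 19/5 at row 1 (s_1 leaves); pivot element 5.
Divide row 1 by 5; eliminate column y from the other rows.
In the new row 1, the s_2 entry is the old entry divided by the pivot: 0/5 = 0.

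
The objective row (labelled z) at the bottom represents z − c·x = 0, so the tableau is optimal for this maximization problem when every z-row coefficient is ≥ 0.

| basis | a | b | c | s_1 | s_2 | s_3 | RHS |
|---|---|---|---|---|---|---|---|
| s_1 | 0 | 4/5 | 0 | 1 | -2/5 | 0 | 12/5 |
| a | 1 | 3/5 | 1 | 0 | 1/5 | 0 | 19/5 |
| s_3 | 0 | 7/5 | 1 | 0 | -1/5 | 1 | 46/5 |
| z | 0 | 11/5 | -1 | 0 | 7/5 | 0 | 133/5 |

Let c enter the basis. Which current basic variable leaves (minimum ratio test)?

a

Column c entries and ratios — s_1: 0 ≤ 0, skip; a: (19/5)/1 = 19/5; s_3: (46/5)/1 = 46/5.
Smallest ratio is 19/5 in the row of a, so a leaves.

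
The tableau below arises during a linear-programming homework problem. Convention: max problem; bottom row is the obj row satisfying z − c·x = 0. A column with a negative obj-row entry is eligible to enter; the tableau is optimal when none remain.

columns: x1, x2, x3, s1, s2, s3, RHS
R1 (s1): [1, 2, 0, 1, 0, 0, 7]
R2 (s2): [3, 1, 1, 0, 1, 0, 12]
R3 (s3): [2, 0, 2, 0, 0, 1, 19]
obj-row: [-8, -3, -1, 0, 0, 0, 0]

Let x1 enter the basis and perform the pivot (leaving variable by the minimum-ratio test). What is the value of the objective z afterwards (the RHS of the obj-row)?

32

Ratio test on column x1 — row 1: 7/1 = 7; row 2: 12/3 = 4; row 3: 19/2 = 19/2. Minimum is 4 at row 2 (s2 leaves); pivot element 3.
Pivot on row 2; the obj-row RHS becomes 0 − (-8)·4 = 32.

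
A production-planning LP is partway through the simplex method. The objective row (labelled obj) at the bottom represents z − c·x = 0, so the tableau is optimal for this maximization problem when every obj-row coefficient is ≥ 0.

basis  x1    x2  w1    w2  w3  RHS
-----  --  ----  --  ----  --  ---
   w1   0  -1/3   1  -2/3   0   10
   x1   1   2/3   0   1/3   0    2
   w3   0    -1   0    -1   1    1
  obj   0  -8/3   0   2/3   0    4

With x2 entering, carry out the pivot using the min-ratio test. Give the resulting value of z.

Ratio test on column x2 — row 1: entry -1/3 ≤ 0; row 2: 2/(2/3) = 3; row 3: entry -1 ≤ 0. Minimum is 3 at row 2 (x1 leaves); pivot element 2/3.
Pivot on row 2; the obj-row RHS becomes 4 − (-8/3)·3 = 12.

12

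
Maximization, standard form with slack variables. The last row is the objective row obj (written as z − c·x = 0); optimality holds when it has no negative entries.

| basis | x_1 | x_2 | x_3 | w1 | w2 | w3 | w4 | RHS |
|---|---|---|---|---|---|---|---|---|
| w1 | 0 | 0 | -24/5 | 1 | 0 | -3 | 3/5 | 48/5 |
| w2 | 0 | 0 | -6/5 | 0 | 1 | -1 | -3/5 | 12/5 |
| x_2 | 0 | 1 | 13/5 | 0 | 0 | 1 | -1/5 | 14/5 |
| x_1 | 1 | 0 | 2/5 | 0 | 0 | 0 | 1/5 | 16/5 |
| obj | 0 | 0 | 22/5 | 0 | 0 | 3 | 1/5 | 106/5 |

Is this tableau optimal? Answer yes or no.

yes

Every obj-row coefficient is ≥ 0, so the tableau is optimal.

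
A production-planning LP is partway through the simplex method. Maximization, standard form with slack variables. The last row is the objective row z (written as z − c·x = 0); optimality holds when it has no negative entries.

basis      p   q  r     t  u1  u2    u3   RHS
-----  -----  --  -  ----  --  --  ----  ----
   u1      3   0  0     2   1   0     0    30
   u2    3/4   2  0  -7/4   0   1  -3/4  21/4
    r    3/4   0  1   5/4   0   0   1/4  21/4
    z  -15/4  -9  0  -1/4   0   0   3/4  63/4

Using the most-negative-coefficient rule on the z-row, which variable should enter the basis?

Negative z-row entries: p: -15/4, q: -9, t: -1/4.
The most negative is -9 in column q, so q enters.

q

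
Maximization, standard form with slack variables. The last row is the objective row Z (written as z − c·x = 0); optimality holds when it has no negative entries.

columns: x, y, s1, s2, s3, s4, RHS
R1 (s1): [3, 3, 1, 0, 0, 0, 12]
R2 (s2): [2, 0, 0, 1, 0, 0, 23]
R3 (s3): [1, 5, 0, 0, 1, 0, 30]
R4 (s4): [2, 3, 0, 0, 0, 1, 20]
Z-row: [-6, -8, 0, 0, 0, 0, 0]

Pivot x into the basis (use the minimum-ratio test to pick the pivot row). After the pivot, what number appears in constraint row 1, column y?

Ratio test on column x — row 1: 12/3 = 4; row 2: 23/2 = 23/2; row 3: 30/1 = 30; row 4: 20/2 = 10. Minimum is 4 at row 1 (s1 leaves); pivot element 3.
Divide row 1 by 3; eliminate column x from the other rows.
In the new row 1, the y entry is the old entry divided by the pivot: 3/3 = 1.

1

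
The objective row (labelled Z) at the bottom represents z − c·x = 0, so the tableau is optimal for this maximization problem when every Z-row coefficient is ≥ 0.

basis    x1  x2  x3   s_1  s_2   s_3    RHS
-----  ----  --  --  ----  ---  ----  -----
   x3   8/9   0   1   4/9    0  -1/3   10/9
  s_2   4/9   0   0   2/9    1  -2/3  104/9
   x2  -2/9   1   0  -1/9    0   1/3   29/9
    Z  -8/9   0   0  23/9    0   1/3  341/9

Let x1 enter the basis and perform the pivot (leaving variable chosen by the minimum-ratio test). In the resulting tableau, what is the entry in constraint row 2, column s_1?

Ratio test on column x1 — row 1: (10/9)/(8/9) = 5/4; row 2: (104/9)/(4/9) = 26; row 3: entry -2/9 ≤ 0. Minimum is 5/4 at row 1 (x3 leaves); pivot element 8/9.
Divide row 1 by 8/9; eliminate column x1 from the other rows.
Row 2 update in column s_1: 2/9 − (4/9)·(1/2) = 0.

0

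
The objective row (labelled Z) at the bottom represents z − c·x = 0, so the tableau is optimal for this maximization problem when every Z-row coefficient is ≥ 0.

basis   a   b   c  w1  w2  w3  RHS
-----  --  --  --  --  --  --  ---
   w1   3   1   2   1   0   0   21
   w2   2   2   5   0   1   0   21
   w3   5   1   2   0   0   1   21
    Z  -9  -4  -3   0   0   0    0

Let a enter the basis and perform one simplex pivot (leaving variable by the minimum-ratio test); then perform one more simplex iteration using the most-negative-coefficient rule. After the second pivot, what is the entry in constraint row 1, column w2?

Ratio test on column a — row 1: 21/3 = 7; row 2: 21/2 = 21/2; row 3: 21/5 = 21/5. Minimum is 21/5 at row 3 (w3 leaves); pivot element 5.
Divide row 3 by 5; eliminate column a from the other rows.
Second iteration: most negative Z-row entry is -11/5 in column b, so b enters.
Ratio test on column b — row 1: (42/5)/(2/5) = 21; row 2: (63/5)/(8/5) = 63/8; row 3: (21/5)/(1/5) = 21. Minimum is 63/8 at row 2 (w2 leaves); pivot element 8/5.
Divide row 2 by 8/5; eliminate column b from the other rows.
After both pivots, the entry at constraint row 1, column w2 is -1/4.

-1/4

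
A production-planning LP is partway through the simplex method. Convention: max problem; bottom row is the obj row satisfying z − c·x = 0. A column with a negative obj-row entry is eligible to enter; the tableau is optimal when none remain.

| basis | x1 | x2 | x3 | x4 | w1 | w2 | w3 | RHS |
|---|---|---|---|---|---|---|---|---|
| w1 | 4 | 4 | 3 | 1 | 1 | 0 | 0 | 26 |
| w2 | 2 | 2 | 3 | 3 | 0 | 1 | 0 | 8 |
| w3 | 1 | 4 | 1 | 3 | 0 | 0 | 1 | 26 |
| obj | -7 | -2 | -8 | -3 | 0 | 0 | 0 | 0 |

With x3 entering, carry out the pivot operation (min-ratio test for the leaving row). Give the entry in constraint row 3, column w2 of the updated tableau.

Ratio test on column x3 — row 1: 26/3 = 26/3; row 2: 8/3 = 8/3; row 3: 26/1 = 26. Minimum is 8/3 at row 2 (w2 leaves); pivot element 3.
Divide row 2 by 3; eliminate column x3 from the other rows.
Row 3 update in column w2: 0 − 1·(1/3) = -1/3.

-1/3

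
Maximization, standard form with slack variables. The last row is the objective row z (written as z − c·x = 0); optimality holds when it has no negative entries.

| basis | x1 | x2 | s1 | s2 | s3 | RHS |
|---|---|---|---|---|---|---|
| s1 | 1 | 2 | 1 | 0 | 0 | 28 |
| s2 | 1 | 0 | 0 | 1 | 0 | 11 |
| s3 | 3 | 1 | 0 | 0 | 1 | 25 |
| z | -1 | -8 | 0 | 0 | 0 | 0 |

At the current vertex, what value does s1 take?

s1 is basic (row 1); its value is the RHS of that row, 28.

28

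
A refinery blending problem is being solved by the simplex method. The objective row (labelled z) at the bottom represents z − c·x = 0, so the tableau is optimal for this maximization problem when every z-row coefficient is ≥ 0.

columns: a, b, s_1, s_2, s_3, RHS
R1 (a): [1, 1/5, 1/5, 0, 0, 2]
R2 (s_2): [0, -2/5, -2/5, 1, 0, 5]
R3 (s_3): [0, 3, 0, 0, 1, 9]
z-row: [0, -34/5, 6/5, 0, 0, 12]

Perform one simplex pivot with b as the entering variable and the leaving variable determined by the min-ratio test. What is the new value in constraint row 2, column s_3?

2/15

Ratio test on column b — row 1: 2/(1/5) = 10; row 2: entry -2/5 ≤ 0; row 3: 9/3 = 3. Minimum is 3 at row 3 (s_3 leaves); pivot element 3.
Divide row 3 by 3; eliminate column b from the other rows.
Row 2 update in column s_3: 0 − (-2/5)·(1/3) = 2/15.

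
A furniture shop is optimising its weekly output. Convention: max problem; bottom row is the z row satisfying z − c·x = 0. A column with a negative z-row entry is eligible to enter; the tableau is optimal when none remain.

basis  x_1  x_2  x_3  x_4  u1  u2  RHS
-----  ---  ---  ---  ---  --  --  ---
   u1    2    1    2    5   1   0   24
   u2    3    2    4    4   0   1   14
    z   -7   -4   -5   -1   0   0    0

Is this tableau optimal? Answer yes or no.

The z-row has a negative entry -7 in column x_1, so it is not optimal.

no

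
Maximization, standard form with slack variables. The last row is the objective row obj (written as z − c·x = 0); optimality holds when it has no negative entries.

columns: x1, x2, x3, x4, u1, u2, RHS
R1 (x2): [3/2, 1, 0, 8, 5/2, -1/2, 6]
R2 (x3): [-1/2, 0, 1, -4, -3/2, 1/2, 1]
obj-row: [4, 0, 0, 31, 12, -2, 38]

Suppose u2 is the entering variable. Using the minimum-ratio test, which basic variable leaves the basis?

Column u2 entries and ratios — x2: -1/2 ≤ 0, skip; x3: 1/(1/2) = 2.
Smallest ratio is 2 in the row of x3, so x3 leaves.

x3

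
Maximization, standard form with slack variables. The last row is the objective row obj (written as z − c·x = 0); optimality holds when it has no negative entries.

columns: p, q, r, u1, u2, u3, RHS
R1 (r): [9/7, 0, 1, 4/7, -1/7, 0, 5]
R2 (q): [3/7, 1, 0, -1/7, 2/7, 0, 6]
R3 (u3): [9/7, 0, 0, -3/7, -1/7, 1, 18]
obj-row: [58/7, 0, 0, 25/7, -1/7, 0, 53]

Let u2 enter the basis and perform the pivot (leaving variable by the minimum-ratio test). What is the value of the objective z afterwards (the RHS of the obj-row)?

Ratio test on column u2 — row 1: entry -1/7 ≤ 0; row 2: 6/(2/7) = 21; row 3: entry -1/7 ≤ 0. Minimum is 21 at row 2 (q leaves); pivot element 2/7.
Pivot on row 2; the obj-row RHS becomes 53 − (-1/7)·21 = 56.

56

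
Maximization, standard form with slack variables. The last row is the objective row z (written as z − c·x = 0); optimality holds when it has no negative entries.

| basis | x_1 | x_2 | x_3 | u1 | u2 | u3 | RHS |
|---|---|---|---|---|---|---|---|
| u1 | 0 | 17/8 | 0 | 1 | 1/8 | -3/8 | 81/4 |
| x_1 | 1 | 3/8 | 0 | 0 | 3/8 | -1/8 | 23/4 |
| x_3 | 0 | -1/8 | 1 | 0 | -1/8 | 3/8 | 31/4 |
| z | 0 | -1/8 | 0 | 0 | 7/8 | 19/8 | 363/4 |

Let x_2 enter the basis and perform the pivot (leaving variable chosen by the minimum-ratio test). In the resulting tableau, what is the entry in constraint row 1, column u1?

Ratio test on column x_2 — row 1: (81/4)/(17/8) = 162/17; row 2: (23/4)/(3/8) = 46/3; row 3: entry -1/8 ≤ 0. Minimum is 162/17 at row 1 (u1 leaves); pivot element 17/8.
Divide row 1 by 17/8; eliminate column x_2 from the other rows.
In the new row 1, the u1 entry is the old entry divided by the pivot: 1/(17/8) = 8/17.

8/17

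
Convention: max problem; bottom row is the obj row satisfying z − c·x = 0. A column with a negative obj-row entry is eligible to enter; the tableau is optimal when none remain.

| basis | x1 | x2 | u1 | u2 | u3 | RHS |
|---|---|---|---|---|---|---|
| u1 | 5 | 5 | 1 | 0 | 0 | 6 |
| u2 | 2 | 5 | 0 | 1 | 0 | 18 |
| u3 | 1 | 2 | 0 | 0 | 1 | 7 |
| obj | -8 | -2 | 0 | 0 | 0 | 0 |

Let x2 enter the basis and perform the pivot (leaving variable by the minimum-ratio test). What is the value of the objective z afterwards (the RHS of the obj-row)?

Ratio test on column x2 — row 1: 6/5 = 6/5; row 2: 18/5 = 18/5; row 3: 7/2 = 7/2. Minimum is 6/5 at row 1 (u1 leaves); pivot element 5.
Pivot on row 1; the obj-row RHS becomes 0 − (-2)·(6/5) = 12/5.

12/5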